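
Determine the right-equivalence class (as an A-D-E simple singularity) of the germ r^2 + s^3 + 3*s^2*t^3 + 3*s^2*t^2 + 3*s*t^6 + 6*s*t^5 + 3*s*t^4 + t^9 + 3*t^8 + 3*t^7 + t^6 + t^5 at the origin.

E_8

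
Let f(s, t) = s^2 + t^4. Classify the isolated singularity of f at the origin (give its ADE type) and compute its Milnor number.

Type A3, Milnor number mu = 3.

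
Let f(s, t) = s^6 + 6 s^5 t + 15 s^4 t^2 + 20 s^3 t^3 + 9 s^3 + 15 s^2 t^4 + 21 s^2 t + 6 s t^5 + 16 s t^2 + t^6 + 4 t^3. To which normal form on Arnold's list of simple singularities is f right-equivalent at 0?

The Hessian of f at 0 has rank 0. Corank 2; j^3 = (s + t)*(3*s + 2*t)^2 has shape L^2 M (L != M), so D-series; mu = 7 gives D_7.

D_7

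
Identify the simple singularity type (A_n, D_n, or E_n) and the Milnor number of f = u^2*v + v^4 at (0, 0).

The Hessian of f at 0 has rank 0. Corank 2; j^3 = u^2*v has shape L^2 M (L != M), so D-series; mu = 5 gives D_5.

Type D_5, Milnor number mu = 5.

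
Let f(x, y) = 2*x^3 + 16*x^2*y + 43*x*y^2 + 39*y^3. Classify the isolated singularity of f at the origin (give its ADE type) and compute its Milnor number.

Type D4, Milnor number mu = 4.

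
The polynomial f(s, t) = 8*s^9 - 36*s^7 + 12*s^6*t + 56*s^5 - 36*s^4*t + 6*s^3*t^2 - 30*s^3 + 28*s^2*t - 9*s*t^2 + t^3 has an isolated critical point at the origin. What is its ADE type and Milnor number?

The Hessian of f at 0 has rank 0. Corank 2; j^3 = -(3*s - t)*(10*s^2 - 6*s*t + t^2) splits into three distinct lines over C (the quadratic factor has nonzero discriminant), so D_4.

Type D_{4}, Milnor number mu = 4.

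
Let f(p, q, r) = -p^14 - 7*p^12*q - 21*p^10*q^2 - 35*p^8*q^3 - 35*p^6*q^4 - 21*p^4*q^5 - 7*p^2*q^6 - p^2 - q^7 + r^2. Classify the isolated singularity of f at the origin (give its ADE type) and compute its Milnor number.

Type A_6, Milnor number mu = 6.

The Hessian of f at 0 is [[-2, 0, 0], [0, 0, 0], [0, 0, 2]] with rank 2, so corank 1. A Groebner basis of the Jacobian ideal J(f) in C{p,q,r} is {q^6, p, r}; counting standard monomials gives mu = 6. Corank 1: A-series; mu = 6 gives A_6.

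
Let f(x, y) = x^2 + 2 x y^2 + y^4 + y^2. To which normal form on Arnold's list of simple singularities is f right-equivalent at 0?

The Hessian of f at 0 has rank 2. Corank 0: nondegenerate Morse point, so A_1.

A_{1}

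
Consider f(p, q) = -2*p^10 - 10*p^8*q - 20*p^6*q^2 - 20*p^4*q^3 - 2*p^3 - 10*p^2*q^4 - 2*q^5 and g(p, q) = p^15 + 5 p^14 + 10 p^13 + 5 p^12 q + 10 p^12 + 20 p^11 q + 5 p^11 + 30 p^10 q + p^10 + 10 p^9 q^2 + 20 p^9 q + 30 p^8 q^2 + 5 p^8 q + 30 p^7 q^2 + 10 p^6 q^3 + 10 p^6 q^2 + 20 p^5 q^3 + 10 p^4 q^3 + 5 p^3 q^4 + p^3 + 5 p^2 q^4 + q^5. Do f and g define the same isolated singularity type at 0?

Yes.

The Hessian of f at 0 has rank 0. Corank 2; j^3 = -2*p^3 is a perfect cube, so E-series; the 5-jet and mu = 8 give E_8. The Hessian of g at 0 has rank 0. Corank 2; j^3 = p^3 is a perfect cube, so E-series; the 5-jet and mu = 8 give E_8. Both have type E_8, hence right-equivalent.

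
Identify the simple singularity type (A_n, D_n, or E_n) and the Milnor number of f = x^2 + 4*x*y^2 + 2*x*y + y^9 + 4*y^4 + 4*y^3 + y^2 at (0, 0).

Type A8, Milnor number mu = 8.

The Hessian of f at 0 is [[2, 2], [2, 2]] with rank 1, so corank 1. A Groebner basis of the Jacobian ideal J(f) in C{x,y} is {x^4 + 4*x^3*y - 3*x^3 - 5*x^2*y + 5*x^2/4 + 3*x*y/2 - x/8 - y/8, x/2 + y^2 + y/2}; counting standard monomials gives mu = 8. Corank 1: A-series; mu = 8 gives A_8.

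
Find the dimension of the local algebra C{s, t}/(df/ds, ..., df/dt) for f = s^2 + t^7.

The Hessian of f at 0 has rank 1. Corank 1: A-series; mu = 6 gives A_6.

6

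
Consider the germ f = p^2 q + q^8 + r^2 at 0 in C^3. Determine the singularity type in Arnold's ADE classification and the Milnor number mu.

The Hessian of f at 0 has rank 1. Corank 2; j^3 = p^2*q has shape L^2 M (L != M), so D-series; mu = 9 gives D_9.

Type D_9, Milnor number mu = 9.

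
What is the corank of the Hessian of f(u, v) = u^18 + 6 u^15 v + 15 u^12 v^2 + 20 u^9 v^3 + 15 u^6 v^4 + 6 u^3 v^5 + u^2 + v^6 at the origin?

1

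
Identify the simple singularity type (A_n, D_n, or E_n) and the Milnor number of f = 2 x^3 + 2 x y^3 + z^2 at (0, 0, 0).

Type E_{7}, Milnor number mu = 7.

The Hessian of f at 0 is [[0, 0, 0], [0, 0, 0], [0, 0, 2]] with rank 1, so corank 2. A Groebner basis of the Jacobian ideal J(f) in C{x,y,z} is {x^3, x*y^2, 3*x^2 + y^3, z}; counting standard monomials gives mu = 7. Corank 2; j^3 = 2*x^3 is a perfect cube, so E-series; the 4-jet and mu = 7 give E_7.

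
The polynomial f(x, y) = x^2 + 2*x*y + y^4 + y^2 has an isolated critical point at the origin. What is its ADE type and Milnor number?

Type A3, Milnor number mu = 3.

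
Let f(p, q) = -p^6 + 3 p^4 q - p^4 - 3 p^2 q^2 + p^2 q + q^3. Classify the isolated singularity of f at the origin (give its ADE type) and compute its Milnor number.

Type D_{4}, Milnor number mu = 4.

The Hessian of f at 0 has rank 0. Corank 2; j^3 = q*(p^2 + q^2) splits into three distinct lines over C (the quadratic factor has nonzero discriminant), so D_4.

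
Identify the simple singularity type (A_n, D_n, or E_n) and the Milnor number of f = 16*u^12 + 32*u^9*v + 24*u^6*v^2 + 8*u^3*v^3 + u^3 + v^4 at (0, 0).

Type E6, Milnor number mu = 6.

The Hessian of f at 0 is [[0, 0], [0, 0]] with rank 0, so corank 2. A Groebner basis of the Jacobian ideal J(f) in C{u,v} is {v^3, u^2}; counting standard monomials gives mu = 6. Corank 2; j^3 = u^3 is a perfect cube, so E-series; the 4-jet and mu = 6 give E_6.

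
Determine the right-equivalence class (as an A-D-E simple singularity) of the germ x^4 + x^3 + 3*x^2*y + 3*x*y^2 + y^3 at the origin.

E_{6}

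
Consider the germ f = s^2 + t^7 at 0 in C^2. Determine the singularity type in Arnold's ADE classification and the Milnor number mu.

The Hessian of f at 0 is [[2, 0], [0, 0]] with rank 1, so corank 1. A Groebner basis of the Jacobian ideal J(f) in C{s,t} is {t^6, s}; counting standard monomials gives mu = 6. Corank 1: A-series; mu = 6 gives A_6.

Type A_{6}, Milnor number mu = 6.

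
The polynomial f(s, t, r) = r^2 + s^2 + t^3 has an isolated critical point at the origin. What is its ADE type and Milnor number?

Type A_2, Milnor number mu = 2.

The Hessian of f at 0 has rank 2. Corank 1: A-series; mu = 2 gives A_2.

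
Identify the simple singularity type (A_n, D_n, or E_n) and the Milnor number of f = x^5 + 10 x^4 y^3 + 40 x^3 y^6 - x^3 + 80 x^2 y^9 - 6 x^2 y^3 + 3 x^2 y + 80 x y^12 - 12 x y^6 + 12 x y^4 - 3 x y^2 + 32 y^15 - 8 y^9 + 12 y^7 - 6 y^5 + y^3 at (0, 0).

The Hessian of f at 0 is [[0, 0], [0, 0]] with rank 0, so corank 2. A Groebner basis of the Jacobian ideal J(f) in C{x,y} is {-3*x^2/4 + x*y^3 + 3*x*y/2 - 3*y^2/4, -x^2 + 2*x*y + y^4 - y^2, x^3 - 3*x*y^2 + 2*y^3, x^2*y - 2*x*y^2 + y^3}; counting standard monomials gives mu = 8. Corank 2; j^3 = -(x - y)^3 is a perfect cube, so E-series; the 5-jet and mu = 8 give E_8.

Type E_{8}, Milnor number mu = 8.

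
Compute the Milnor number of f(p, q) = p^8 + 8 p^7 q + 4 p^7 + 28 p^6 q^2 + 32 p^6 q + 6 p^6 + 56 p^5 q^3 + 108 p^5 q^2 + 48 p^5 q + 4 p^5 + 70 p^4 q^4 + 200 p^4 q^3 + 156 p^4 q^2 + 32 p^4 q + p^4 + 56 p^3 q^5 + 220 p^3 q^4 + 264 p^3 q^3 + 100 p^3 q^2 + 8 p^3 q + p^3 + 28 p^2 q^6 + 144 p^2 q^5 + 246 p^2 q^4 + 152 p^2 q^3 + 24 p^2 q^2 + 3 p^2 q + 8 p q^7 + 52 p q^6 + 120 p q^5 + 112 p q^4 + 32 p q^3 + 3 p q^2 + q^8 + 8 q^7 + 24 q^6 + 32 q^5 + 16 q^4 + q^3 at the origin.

6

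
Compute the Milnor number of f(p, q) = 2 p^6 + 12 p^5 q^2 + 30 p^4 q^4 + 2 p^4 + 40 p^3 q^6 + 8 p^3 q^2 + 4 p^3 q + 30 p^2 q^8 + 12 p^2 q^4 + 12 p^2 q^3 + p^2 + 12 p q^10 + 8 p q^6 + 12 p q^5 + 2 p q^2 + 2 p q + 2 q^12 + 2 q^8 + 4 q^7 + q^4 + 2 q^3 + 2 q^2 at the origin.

1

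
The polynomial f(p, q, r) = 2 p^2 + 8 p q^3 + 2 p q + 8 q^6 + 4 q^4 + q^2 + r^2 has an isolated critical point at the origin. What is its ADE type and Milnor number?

The Hessian of f at 0 is [[4, 2, 0], [2, 2, 0], [0, 0, 2]] with rank 3, so corank 0. A Groebner basis of the Jacobian ideal J(f) in C{p,q,r} is {p, q, r}; counting standard monomials gives mu = 1. Corank 0: nondegenerate Morse point, so A_1.

Type A_1, Milnor number mu = 1.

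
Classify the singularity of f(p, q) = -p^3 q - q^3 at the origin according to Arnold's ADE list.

The Hessian of f at 0 is [[0, 0], [0, 0]] with rank 0, so corank 2. A Groebner basis of the Jacobian ideal J(f) in C{p,q} is {p^3 + 3*q^2, p^2*q, q^3}; counting standard monomials gives mu = 7. Corank 2; j^3 = -q^3 is a perfect cube, so E-series; the 4-jet and mu = 7 give E_7.

E7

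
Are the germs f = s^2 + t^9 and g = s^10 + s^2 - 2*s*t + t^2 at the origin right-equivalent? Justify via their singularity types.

No.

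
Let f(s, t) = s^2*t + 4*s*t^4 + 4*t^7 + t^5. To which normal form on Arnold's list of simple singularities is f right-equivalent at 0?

D_6

The Hessian of f at 0 has rank 0. Corank 2; j^3 = s^2*t has shape L^2 M (L != M), so D-series; mu = 6 gives D_6.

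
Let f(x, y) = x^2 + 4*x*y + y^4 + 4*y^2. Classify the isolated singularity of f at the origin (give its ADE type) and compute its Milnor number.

Type A_3, Milnor number mu = 3.

The Hessian of f at 0 has rank 1. Corank 1: A-series; mu = 3 gives A_3.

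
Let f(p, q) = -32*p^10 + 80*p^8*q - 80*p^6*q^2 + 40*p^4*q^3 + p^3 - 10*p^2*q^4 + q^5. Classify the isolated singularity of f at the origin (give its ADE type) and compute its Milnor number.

Type E_8, Milnor number mu = 8.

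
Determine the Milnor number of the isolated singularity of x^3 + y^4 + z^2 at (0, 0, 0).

The Hessian of f at 0 has rank 1. Corank 2; j^3 = x^3 is a perfect cube, so E-series; the 4-jet and mu = 6 give E_6.

6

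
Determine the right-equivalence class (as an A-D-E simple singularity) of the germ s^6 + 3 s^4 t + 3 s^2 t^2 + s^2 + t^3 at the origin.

A_2

The Hessian of f at 0 has rank 1. Corank 1: A-series; mu = 2 gives A_2.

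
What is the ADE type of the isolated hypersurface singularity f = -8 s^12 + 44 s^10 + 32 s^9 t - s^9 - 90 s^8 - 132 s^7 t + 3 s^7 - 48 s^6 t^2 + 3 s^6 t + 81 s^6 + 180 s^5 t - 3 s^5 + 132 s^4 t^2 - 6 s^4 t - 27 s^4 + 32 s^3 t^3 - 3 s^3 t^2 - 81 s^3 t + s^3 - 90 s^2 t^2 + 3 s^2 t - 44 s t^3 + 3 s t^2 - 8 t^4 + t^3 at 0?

E7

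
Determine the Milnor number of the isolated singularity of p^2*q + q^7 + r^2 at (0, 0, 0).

8

The Hessian of f at 0 has rank 1. Corank 2; j^3 = p^2*q has shape L^2 M (L != M), so D-series; mu = 8 gives D_8.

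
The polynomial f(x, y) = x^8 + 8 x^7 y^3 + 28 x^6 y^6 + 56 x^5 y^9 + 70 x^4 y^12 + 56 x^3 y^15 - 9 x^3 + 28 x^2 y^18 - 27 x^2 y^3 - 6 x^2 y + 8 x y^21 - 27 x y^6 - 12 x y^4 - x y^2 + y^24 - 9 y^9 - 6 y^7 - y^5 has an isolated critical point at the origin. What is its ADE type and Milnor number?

The Hessian of f at 0 has rank 0. Corank 2; j^3 = -x*(3*x + y)^2 has shape L^2 M (L != M), so D-series; mu = 9 gives D_9.

Type D_9, Milnor number mu = 9.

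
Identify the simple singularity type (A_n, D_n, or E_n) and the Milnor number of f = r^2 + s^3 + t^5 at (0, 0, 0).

Type E8, Milnor number mu = 8.

The Hessian of f at 0 has rank 1. Corank 2; j^3 = s^3 is a perfect cube, so E-series; the 5-jet and mu = 8 give E_8.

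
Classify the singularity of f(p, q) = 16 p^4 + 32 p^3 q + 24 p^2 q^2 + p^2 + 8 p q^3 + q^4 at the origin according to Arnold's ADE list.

A_3

The Hessian of f at 0 has rank 1. Corank 1: A-series; mu = 3 gives A_3.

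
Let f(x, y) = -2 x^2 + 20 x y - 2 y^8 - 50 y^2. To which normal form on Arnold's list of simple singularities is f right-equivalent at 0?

The Hessian of f at 0 is [[-4, 20], [20, -100]] with rank 1, so corank 1. A Groebner basis of the Jacobian ideal J(f) in C{x,y} is {y^7, x - 5*y}; counting standard monomials gives mu = 7. Corank 1: A-series; mu = 7 gives A_7.

A7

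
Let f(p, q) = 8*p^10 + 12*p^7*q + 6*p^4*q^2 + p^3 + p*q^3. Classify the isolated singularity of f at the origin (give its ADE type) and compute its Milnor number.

The Hessian of f at 0 has rank 0. Corank 2; j^3 = p^3 is a perfect cube, so E-series; the 4-jet and mu = 7 give E_7.

Type E_{7}, Milnor number mu = 7.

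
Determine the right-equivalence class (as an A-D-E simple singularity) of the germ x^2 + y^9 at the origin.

The Hessian of f at 0 is [[2, 0], [0, 0]] with rank 1, so corank 1. A Groebner basis of the Jacobian ideal J(f) in C{x,y} is {y^8, x}; counting standard monomials gives mu = 8. Corank 1: A-series; mu = 8 gives A_8.

A8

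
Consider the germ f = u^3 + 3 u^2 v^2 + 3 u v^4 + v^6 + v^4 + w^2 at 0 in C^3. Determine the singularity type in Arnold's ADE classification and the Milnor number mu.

Type E_{6}, Milnor number mu = 6.

The Hessian of f at 0 has rank 1. Corank 2; j^3 = u^3 is a perfect cube, so E-series; the 4-jet and mu = 6 give E_6.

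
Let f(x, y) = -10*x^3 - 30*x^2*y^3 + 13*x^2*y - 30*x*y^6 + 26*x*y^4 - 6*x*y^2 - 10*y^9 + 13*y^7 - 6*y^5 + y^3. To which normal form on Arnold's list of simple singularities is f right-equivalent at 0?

D_{4}

The Hessian of f at 0 has rank 0. Corank 2; j^3 = -(2*x - y)*(5*x^2 - 4*x*y + y^2) splits into three distinct lines over C (the quadratic factor has nonzero discriminant), so D_4.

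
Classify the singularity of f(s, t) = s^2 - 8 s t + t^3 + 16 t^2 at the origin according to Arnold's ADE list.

A_{2}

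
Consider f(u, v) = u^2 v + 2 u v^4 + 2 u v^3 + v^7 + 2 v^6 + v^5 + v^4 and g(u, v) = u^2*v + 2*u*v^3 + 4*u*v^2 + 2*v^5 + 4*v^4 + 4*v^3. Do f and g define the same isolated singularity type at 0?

The Hessian of f at 0 has rank 0. Corank 2; j^3 = u^2*v has shape L^2 M (L != M), so D-series; mu = 5 gives D_5. The Hessian of g at 0 has rank 0. Corank 2; j^3 = v*(u + 2*v)^2 has shape L^2 M (L != M), so D-series; mu = 6 gives D_6. f is D_5 but g is D_6, hence not right-equivalent.

No.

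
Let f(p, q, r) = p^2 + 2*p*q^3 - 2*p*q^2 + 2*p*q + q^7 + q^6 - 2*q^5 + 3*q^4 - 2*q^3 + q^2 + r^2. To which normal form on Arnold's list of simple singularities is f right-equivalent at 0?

The Hessian of f at 0 is [[2, 2, 0], [2, 2, 0], [0, 0, 2]] with rank 2, so corank 1. A Groebner basis of the Jacobian ideal J(f) in C{p,q,r} is {p^3 - 3*p^2 - 6*p*q - p - 2*q^2 - q, p^2*q + 3*p^2/2 + 5*p*q/2 + p/2 + q^2/2 + q/2, -p^2/2 + p*q^2 - p*q/2 - p/2 + q^2/2 - q/2, p + q^3 - q^2 + q, r}; counting standard monomials gives mu = 6. Corank 1: A-series; mu = 6 gives A_6.

A_6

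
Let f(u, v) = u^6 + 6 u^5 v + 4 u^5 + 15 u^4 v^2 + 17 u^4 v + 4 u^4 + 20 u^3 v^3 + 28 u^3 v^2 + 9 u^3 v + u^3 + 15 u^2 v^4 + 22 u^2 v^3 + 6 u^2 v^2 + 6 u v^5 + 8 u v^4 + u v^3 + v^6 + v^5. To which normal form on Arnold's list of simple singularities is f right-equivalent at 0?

E_7

The Hessian of f at 0 is [[0, 0], [0, 0]] with rank 0, so corank 2. A Groebner basis of the Jacobian ideal J(f) in C{u,v} is {-3*u^2/5 + v^4 - v^3/5, u^3, u^2*v + u^2/5 + v^3/15, u^2/5 + u*v^2 + v^3/15}; counting standard monomials gives mu = 7. Corank 2; j^3 = u^3 is a perfect cube, so E-series; the 4-jet and mu = 7 give E_7.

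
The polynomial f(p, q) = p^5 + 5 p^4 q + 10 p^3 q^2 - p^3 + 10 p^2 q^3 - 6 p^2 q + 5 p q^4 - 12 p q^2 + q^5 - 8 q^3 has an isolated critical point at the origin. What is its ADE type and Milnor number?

The Hessian of f at 0 has rank 0. Corank 2; j^3 = -(p + 2*q)^3 is a perfect cube, so E-series; the 5-jet and mu = 8 give E_8.

Type E8, Milnor number mu = 8.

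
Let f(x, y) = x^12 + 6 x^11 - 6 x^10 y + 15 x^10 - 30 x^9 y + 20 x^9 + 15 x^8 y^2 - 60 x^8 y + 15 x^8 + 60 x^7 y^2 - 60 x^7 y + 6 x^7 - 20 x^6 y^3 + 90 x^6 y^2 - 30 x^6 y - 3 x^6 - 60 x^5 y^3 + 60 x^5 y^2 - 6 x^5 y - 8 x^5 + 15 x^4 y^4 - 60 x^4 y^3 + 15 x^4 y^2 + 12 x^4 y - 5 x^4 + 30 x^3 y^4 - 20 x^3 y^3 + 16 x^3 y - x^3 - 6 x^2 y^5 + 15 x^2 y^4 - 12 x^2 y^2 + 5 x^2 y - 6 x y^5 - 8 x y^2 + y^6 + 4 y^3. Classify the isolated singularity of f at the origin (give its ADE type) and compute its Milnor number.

Type D_7, Milnor number mu = 7.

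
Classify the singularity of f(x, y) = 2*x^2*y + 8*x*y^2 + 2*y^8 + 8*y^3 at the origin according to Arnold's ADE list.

D_9

The Hessian of f at 0 has rank 0. Corank 2; j^3 = 2*y*(x + 2*y)^2 has shape L^2 M (L != M), so D-series; mu = 9 gives D_9.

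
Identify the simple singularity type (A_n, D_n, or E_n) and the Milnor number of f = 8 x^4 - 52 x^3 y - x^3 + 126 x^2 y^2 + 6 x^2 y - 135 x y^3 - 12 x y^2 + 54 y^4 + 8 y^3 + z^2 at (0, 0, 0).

Type E_7, Milnor number mu = 7.

The Hessian of f at 0 has rank 1. Corank 2; j^3 = -(x - 2*y)^3 is a perfect cube, so E-series; the 4-jet and mu = 7 give E_7.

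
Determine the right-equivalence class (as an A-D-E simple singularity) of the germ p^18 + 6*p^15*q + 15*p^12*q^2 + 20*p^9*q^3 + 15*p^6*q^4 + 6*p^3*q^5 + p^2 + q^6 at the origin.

A_{5}

The Hessian of f at 0 is [[2, 0], [0, 0]] with rank 1, so corank 1. A Groebner basis of the Jacobian ideal J(f) in C{p,q} is {q^5, p}; counting standard monomials gives mu = 5. Corank 1: A-series; mu = 5 gives A_5.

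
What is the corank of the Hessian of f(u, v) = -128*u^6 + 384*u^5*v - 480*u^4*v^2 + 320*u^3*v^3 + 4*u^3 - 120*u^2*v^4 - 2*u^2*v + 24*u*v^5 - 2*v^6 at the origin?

Hessian at 0 has rank 0.

2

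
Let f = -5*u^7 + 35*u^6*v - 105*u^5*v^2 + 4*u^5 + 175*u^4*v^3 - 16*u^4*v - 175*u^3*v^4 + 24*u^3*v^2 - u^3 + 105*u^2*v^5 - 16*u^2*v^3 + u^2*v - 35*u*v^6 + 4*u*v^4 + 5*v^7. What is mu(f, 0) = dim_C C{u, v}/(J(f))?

The Hessian of f at 0 is [[0, 0], [0, 0]] with rank 0, so corank 2. A Groebner basis of the Jacobian ideal J(f) in C{u,v} is {-2*u^2/3 + u*v^3, -19*u^2/6 + u*v/2 + v^4, u^3, u^2*v}; counting standard monomials gives mu = 8. Corank 2; j^3 = -u^2*(u - v) has shape L^2 M (L != M), so D-series; mu = 8 gives D_8.

8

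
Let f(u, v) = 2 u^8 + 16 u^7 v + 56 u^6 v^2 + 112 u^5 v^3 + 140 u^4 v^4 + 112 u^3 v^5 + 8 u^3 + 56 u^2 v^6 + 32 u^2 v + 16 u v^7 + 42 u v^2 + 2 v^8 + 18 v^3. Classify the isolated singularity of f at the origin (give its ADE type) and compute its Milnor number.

Type D9, Milnor number mu = 9.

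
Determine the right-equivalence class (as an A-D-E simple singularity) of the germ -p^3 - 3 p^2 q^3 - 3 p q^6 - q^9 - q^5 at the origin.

The Hessian of f at 0 has rank 0. Corank 2; j^3 = -p^3 is a perfect cube, so E-series; the 5-jet and mu = 8 give E_8.

E8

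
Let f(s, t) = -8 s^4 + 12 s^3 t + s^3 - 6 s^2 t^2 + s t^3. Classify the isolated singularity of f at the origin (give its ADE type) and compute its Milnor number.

The Hessian of f at 0 has rank 0. Corank 2; j^3 = s^3 is a perfect cube, so E-series; the 4-jet and mu = 7 give E_7.

Type E7, Milnor number mu = 7.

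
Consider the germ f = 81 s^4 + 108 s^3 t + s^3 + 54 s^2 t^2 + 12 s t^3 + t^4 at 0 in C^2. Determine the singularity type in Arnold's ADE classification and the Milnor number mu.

Type E6, Milnor number mu = 6.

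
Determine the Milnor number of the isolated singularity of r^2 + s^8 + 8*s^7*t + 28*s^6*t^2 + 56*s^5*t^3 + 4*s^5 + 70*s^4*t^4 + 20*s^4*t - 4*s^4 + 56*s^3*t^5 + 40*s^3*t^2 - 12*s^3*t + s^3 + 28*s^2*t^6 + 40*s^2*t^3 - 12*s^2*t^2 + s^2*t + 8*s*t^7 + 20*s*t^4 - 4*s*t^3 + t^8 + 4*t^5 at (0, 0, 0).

9

The Hessian of f at 0 has rank 1. Corank 2; j^3 = s^2*(s + t) has shape L^2 M (L != M), so D-series; mu = 9 gives D_9.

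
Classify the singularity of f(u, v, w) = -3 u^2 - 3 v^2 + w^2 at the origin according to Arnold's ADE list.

The Hessian of f at 0 has rank 3. Corank 0: nondegenerate Morse point, so A_1.

A_1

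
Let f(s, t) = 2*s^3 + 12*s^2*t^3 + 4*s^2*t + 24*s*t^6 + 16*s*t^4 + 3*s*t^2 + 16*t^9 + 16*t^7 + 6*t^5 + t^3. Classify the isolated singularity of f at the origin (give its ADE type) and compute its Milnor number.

Type D4, Milnor number mu = 4.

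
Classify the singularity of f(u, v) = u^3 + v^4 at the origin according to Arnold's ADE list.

The Hessian of f at 0 has rank 0. Corank 2; j^3 = u^3 is a perfect cube, so E-series; the 4-jet and mu = 6 give E_6.

E_6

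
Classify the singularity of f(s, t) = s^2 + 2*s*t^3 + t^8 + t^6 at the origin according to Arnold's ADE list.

A_7

The Hessian of f at 0 is [[2, 0], [0, 0]] with rank 1, so corank 1. A Groebner basis of the Jacobian ideal J(f) in C{s,t} is {s^3, s^2*t, s + t^3}; counting standard monomials gives mu = 7. Corank 1: A-series; mu = 7 gives A_7.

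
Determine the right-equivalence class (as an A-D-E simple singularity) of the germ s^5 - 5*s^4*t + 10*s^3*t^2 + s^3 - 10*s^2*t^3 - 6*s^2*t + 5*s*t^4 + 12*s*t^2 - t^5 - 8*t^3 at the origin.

E8

The Hessian of f at 0 is [[0, 0], [0, 0]] with rank 0, so corank 2. A Groebner basis of the Jacobian ideal J(f) in C{s,t} is {t^5, s*t^3 - 7*t^4/4, s^2 - 4*s*t + 4*t^2}; counting standard monomials gives mu = 8. Corank 2; j^3 = (s - 2*t)^3 is a perfect cube, so E-series; the 5-jet and mu = 8 give E_8.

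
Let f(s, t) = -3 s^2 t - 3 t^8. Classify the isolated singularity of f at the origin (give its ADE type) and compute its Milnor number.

Type D_9, Milnor number mu = 9.

The Hessian of f at 0 has rank 0. Corank 2; j^3 = -3*s^2*t has shape L^2 M (L != M), so D-series; mu = 9 gives D_9.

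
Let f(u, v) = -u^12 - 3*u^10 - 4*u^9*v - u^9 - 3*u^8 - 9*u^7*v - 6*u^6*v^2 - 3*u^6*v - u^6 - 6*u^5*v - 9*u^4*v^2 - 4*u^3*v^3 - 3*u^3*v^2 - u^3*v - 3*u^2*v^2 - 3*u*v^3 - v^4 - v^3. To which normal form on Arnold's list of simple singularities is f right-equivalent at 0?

The Hessian of f at 0 has rank 0. Corank 2; j^3 = -v^3 is a perfect cube, so E-series; the 4-jet and mu = 7 give E_7.

E_7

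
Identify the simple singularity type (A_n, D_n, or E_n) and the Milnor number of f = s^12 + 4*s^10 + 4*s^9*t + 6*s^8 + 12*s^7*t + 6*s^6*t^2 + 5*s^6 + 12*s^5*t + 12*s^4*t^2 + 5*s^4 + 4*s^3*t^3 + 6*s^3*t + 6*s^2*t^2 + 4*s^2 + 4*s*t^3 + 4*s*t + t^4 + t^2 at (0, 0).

Type A3, Milnor number mu = 3.

The Hessian of f at 0 is [[8, 4], [4, 2]] with rank 1, so corank 1. A Groebner basis of the Jacobian ideal J(f) in C{s,t} is {t^3, s + t/2}; counting standard monomials gives mu = 3. Corank 1: A-series; mu = 3 gives A_3.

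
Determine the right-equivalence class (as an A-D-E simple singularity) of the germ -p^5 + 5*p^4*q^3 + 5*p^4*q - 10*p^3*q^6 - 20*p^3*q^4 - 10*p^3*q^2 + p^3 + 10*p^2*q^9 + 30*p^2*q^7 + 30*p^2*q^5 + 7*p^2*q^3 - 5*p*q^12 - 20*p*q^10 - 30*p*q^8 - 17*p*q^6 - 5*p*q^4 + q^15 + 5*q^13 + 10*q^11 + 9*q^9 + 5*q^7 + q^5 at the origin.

E_{8}

The Hessian of f at 0 has rank 0. Corank 2; j^3 = p^3 is a perfect cube, so E-series; the 5-jet and mu = 8 give E_8.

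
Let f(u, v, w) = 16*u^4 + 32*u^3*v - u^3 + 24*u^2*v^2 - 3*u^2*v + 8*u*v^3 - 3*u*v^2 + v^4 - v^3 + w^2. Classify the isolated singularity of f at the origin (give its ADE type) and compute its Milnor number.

Type E_{6}, Milnor number mu = 6.

The Hessian of f at 0 is [[0, 0, 0], [0, 0, 0], [0, 0, 2]] with rank 1, so corank 2. A Groebner basis of the Jacobian ideal J(f) in C{u,v,w} is {v^4, u*v^2 + 5*v^3/6, u^2 + 2*u*v + v^2, w}; counting standard monomials gives mu = 6. Corank 2; j^3 = -(u + v)^3 is a perfect cube, so E-series; the 4-jet and mu = 6 give E_6.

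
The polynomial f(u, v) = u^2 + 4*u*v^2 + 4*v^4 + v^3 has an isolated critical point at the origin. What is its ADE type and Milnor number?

The Hessian of f at 0 has rank 1. Corank 1: A-series; mu = 2 gives A_2.

Type A_{2}, Milnor number mu = 2.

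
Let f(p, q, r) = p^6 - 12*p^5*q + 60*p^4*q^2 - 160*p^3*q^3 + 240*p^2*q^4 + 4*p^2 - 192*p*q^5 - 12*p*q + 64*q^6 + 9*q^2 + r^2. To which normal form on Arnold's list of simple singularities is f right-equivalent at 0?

A_{5}

The Hessian of f at 0 has rank 2. Corank 1: A-series; mu = 5 gives A_5.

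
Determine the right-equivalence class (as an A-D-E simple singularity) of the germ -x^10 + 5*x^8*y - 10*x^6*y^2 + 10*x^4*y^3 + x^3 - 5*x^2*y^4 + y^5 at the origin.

E8

The Hessian of f at 0 is [[0, 0], [0, 0]] with rank 0, so corank 2. A Groebner basis of the Jacobian ideal J(f) in C{x,y} is {y^4, x^2}; counting standard monomials gives mu = 8. Corank 2; j^3 = x^3 is a perfect cube, so E-series; the 5-jet and mu = 8 give E_8.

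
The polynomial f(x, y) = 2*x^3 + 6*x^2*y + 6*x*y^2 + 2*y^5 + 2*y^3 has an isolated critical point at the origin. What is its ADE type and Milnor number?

Type E8, Milnor number mu = 8.

The Hessian of f at 0 has rank 0. Corank 2; j^3 = 2*(x + y)^3 is a perfect cube, so E-series; the 5-jet and mu = 8 give E_8.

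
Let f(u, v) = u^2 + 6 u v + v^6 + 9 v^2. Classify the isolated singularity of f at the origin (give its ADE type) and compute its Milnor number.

Type A_5, Milnor number mu = 5.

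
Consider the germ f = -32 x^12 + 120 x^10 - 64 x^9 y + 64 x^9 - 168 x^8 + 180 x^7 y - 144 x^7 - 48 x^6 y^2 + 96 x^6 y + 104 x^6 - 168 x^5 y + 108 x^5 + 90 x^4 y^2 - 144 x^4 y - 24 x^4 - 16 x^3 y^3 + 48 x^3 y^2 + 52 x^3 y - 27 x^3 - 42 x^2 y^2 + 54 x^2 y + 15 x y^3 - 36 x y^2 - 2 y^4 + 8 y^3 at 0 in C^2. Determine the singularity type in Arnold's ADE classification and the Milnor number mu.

Type E_{7}, Milnor number mu = 7.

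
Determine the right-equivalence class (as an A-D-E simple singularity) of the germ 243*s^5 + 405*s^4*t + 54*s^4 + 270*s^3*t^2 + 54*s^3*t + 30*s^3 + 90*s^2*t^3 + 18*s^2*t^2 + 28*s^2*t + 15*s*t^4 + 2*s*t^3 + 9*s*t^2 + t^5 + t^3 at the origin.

D_4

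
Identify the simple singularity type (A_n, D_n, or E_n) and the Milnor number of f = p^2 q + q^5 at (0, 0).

Type D_6, Milnor number mu = 6.

The Hessian of f at 0 has rank 0. Corank 2; j^3 = p^2*q has shape L^2 M (L != M), so D-series; mu = 6 gives D_6.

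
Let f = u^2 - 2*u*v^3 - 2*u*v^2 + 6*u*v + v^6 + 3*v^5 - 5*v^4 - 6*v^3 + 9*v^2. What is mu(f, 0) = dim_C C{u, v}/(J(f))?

4

The Hessian of f at 0 has rank 1. Corank 1: A-series; mu = 4 gives A_4.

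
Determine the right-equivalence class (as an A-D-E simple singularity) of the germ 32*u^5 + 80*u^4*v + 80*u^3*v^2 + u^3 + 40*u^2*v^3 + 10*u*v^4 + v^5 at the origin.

E_8

The Hessian of f at 0 has rank 0. Corank 2; j^3 = u^3 is a perfect cube, so E-series; the 5-jet and mu = 8 give E_8.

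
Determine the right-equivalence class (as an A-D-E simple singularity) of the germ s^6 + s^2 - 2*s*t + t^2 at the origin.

The Hessian of f at 0 is [[2, -2], [-2, 2]] with rank 1, so corank 1. A Groebner basis of the Jacobian ideal J(f) in C{s,t} is {t^5, s - t}; counting standard monomials gives mu = 5. Corank 1: A-series; mu = 5 gives A_5.

A_{5}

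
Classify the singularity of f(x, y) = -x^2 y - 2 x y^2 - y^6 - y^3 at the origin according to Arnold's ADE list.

The Hessian of f at 0 is [[0, 0], [0, 0]] with rank 0, so corank 2. A Groebner basis of the Jacobian ideal J(f) in C{x,y} is {x^2/6 + y^5 - y^2/6, x^3 + y^3, x*y + y^2}; counting standard monomials gives mu = 7. Corank 2; j^3 = -y*(x + y)^2 has shape L^2 M (L != M), so D-series; mu = 7 gives D_7.

D_7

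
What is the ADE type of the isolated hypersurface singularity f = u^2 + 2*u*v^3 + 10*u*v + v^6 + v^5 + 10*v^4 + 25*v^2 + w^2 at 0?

A_4

The Hessian of f at 0 has rank 2. Corank 1: A-series; mu = 4 gives A_4.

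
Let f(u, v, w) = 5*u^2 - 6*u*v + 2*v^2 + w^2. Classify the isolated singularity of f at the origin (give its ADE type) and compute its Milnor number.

The Hessian of f at 0 has rank 3. Corank 0: nondegenerate Morse point, so A_1.

Type A1, Milnor number mu = 1.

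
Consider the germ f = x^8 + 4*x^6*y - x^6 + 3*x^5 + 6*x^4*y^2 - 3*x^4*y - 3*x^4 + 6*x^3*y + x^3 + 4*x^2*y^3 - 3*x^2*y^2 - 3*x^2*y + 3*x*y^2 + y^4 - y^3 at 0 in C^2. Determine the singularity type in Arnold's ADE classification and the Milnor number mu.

Type E6, Milnor number mu = 6.

The Hessian of f at 0 has rank 0. Corank 2; j^3 = (x - y)^3 is a perfect cube, so E-series; the 4-jet and mu = 6 give E_6.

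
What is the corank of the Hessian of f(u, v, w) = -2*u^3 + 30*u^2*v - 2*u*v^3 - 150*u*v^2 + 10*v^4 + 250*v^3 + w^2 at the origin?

The Hessian at 0 is [[0, 0, 0], [0, 0, 0], [0, 0, 2]] of rank 1; hence corank 2.

2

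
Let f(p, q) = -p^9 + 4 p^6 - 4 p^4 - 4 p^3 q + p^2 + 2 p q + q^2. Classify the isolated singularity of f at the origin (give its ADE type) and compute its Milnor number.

The Hessian of f at 0 is [[2, 2], [2, 2]] with rank 1, so corank 1. A Groebner basis of the Jacobian ideal J(f) in C{p,q} is {-p^2 + p*q^3 - 5*p*q/2 - 3*q^2/2, 3*p^2/2 + 7*p*q/2 + q^4 + 2*q^2, p^3 - p/2 - q/2, p^2*q + p*q^2 + p/6 + q^3/3 + q/6}; counting standard monomials gives mu = 8. Corank 1: A-series; mu = 8 gives A_8.

Type A8, Milnor number mu = 8.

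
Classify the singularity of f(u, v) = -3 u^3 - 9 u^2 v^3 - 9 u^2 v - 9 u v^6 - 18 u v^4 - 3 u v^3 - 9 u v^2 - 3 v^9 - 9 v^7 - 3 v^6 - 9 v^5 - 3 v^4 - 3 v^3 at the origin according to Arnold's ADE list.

The Hessian of f at 0 is [[0, 0], [0, 0]] with rank 0, so corank 2. A Groebner basis of the Jacobian ideal J(f) in C{u,v} is {u^3 + 3*u^2*v + 6*u^2 + 12*u*v + 6*v^2, -3*u^2 + u*v^2 - 6*u*v - 3*v^2, 3*u^2 + 6*u*v + v^3 + 3*v^2}; counting standard monomials gives mu = 7. Corank 2; j^3 = -3*(u + v)^3 is a perfect cube, so E-series; the 4-jet and mu = 7 give E_7.

E_7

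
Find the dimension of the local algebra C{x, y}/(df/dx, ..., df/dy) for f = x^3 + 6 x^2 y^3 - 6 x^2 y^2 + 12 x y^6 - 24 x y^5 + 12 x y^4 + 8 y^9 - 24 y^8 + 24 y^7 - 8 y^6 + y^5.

8

The Hessian of f at 0 is [[0, 0], [0, 0]] with rank 0, so corank 2. A Groebner basis of the Jacobian ideal J(f) in C{x,y} is {x^2/4 + x*y^3 - x*y^2, y^4, x^3, x^2*y + x^2 - 4*x*y^2}; counting standard monomials gives mu = 8. Corank 2; j^3 = x^3 is a perfect cube, so E-series; the 5-jet and mu = 8 give E_8.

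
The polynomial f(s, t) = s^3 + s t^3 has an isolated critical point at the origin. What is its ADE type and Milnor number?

Type E_7, Milnor number mu = 7.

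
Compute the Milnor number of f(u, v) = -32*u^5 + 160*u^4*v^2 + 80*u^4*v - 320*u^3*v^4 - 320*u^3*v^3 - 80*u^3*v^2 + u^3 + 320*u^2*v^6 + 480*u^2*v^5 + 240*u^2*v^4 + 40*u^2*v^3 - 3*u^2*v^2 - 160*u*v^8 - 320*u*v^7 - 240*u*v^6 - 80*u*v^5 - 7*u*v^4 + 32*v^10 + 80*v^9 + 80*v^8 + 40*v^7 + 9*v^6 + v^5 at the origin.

8

The Hessian of f at 0 has rank 0. Corank 2; j^3 = u^3 is a perfect cube, so E-series; the 5-jet and mu = 8 give E_8.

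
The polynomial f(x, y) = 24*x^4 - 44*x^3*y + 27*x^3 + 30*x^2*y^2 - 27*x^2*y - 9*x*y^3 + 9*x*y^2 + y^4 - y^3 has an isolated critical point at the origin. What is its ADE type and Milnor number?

Type E_7, Milnor number mu = 7.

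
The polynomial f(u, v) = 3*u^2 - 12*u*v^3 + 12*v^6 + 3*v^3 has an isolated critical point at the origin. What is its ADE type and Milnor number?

Type A_2, Milnor number mu = 2.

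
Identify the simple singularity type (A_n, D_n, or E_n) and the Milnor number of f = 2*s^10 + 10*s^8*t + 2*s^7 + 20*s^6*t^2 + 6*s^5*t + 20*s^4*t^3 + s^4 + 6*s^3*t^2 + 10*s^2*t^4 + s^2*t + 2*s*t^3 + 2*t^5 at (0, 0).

Type D6, Milnor number mu = 6.

The Hessian of f at 0 has rank 0. Corank 2; j^3 = s^2*t has shape L^2 M (L != M), so D-series; mu = 6 gives D_6.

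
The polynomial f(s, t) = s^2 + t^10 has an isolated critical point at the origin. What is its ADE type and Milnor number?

The Hessian of f at 0 is [[2, 0], [0, 0]] with rank 1, so corank 1. A Groebner basis of the Jacobian ideal J(f) in C{s,t} is {t^9, s}; counting standard monomials gives mu = 9. Corank 1: A-series; mu = 9 gives A_9.

Type A9, Milnor number mu = 9.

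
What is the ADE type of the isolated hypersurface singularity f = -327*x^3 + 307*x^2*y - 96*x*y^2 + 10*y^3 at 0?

D4

The Hessian of f at 0 has rank 0. Corank 2; j^3 = -(3*x - y)*(109*x^2 - 66*x*y + 10*y^2) splits into three distinct lines over C (the quadratic factor has nonzero discriminant), so D_4.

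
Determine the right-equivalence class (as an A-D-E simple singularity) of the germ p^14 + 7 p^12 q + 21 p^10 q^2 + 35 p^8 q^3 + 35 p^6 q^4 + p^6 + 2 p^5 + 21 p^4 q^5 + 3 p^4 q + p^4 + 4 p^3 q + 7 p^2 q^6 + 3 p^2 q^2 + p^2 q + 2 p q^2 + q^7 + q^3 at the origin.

D_8

The Hessian of f at 0 has rank 0. Corank 2; j^3 = q*(p + q)^2 has shape L^2 M (L != M), so D-series; mu = 8 gives D_8.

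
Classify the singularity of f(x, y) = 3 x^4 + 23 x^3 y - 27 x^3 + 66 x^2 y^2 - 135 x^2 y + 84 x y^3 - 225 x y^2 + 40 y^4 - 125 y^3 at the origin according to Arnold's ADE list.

E_7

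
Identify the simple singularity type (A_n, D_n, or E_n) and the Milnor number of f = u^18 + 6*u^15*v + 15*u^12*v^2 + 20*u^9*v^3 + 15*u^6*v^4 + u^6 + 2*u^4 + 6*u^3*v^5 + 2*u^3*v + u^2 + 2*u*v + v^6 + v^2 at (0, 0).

Type A5, Milnor number mu = 5.

The Hessian of f at 0 is [[2, 2], [2, 2]] with rank 1, so corank 1. A Groebner basis of the Jacobian ideal J(f) in C{u,v} is {u*v^2 + u + v, -u + v^3 - v, u^2 + 2*u*v + v^2}; counting standard monomials gives mu = 5. Corank 1: A-series; mu = 5 gives A_5.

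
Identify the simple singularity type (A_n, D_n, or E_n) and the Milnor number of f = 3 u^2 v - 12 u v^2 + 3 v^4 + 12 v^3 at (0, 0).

The Hessian of f at 0 has rank 0. Corank 2; j^3 = 3*v*(u - 2*v)^2 has shape L^2 M (L != M), so D-series; mu = 5 gives D_5.

Type D5, Milnor number mu = 5.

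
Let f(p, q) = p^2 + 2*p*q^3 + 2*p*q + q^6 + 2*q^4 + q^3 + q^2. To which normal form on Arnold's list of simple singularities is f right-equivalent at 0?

A2

The Hessian of f at 0 is [[2, 2], [2, 2]] with rank 1, so corank 1. A Groebner basis of the Jacobian ideal J(f) in C{p,q} is {q^2, p + q}; counting standard monomials gives mu = 2. Corank 1: A-series; mu = 2 gives A_2.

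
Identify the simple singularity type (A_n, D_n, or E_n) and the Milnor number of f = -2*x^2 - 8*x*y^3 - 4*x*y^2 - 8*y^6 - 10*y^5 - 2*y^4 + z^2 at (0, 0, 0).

The Hessian of f at 0 is [[-4, 0, 0], [0, 0, 0], [0, 0, 2]] with rank 2, so corank 1. A Groebner basis of the Jacobian ideal J(f) in C{x,y,z} is {x/2 + y^3 + y^2/2, x^2, x*y - x/2 - y^2/2, z}; counting standard monomials gives mu = 4. Corank 1: A-series; mu = 4 gives A_4.

Type A_4, Milnor number mu = 4.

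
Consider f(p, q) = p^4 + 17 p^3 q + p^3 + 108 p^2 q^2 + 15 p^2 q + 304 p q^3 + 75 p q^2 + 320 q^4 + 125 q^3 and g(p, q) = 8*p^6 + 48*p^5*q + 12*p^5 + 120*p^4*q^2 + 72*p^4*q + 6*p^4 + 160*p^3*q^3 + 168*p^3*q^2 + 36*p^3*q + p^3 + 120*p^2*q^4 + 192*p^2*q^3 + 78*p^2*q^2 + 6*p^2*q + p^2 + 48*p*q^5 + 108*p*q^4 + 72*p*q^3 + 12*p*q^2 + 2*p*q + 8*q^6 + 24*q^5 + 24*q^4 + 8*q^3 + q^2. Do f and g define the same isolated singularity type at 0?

No.

The Hessian of f at 0 is [[0, 0], [0, 0]] with rank 0, so corank 2. A Groebner basis of the Jacobian ideal J(f) in C{p,q} is {3*p^2 + 30*p*q + q^4 - q^3 + 75*q^2, p^3 + 135*p^2 + 1350*p*q + 80*q^3 + 3375*q^2, p^2*q - 19*p^2 - 190*p*q - 56*q^3/3 - 475*q^2, 2*p^2 + p*q^2 + 20*p*q + 13*q^3/3 + 50*q^2}; counting standard monomials gives mu = 7. Corank 2; j^3 = (p + 5*q)^3 is a perfect cube, so E-series; the 4-jet and mu = 7 give E_7. The Hessian of g at 0 is [[2, 2], [2, 2]] with rank 1, so corank 1. A Groebner basis of the Jacobian ideal J(g) in C{p,q} is {q^2, p + q}; counting standard monomials gives mu = 2. Corank 1: A-series; mu = 2 gives A_2. f is E_7 but g is A_2, hence not right-equivalent.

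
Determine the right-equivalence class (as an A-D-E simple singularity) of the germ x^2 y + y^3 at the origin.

D_{4}

The Hessian of f at 0 has rank 0. Corank 2; j^3 = y*(x^2 + y^2) splits into three distinct lines over C (the quadratic factor has nonzero discriminant), so D_4.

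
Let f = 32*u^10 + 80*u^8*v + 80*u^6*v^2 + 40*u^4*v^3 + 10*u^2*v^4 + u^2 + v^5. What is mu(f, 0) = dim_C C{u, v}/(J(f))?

4

The Hessian of f at 0 has rank 1. Corank 1: A-series; mu = 4 gives A_4.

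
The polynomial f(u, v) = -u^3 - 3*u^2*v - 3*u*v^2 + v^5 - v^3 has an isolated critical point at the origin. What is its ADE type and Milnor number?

Type E_8, Milnor number mu = 8.

The Hessian of f at 0 has rank 0. Corank 2; j^3 = -(u + v)^3 is a perfect cube, so E-series; the 5-jet and mu = 8 give E_8.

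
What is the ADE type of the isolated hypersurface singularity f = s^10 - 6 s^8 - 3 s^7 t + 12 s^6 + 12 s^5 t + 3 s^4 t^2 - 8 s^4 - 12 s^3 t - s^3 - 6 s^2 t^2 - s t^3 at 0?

E_7

The Hessian of f at 0 has rank 0. Corank 2; j^3 = -s^3 is a perfect cube, so E-series; the 4-jet and mu = 7 give E_7.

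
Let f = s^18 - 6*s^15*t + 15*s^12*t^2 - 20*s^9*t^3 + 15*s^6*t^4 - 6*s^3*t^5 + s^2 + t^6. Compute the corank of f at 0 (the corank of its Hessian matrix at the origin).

Hessian at 0 has rank 1.

1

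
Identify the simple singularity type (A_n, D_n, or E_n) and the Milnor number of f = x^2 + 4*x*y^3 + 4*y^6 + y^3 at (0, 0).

Type A_2, Milnor number mu = 2.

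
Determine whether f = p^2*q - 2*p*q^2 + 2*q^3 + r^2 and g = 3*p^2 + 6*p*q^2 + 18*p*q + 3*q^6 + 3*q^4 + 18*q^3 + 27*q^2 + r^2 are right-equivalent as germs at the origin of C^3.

No.

The Hessian of f at 0 is [[0, 0, 0], [0, 0, 0], [0, 0, 2]] with rank 1, so corank 2. A Groebner basis of the Jacobian ideal J(f) in C{p,q,r} is {q^3, p^2 + 2*q^2, p*q - q^2, r}; counting standard monomials gives mu = 4. Corank 2; j^3 = q*(p^2 - 2*p*q + 2*q^2) splits into three distinct lines over C (the quadratic factor has nonzero discriminant), so D_4. The Hessian of g at 0 is [[6, 18, 0], [18, 54, 0], [0, 0, 2]] with rank 2, so corank 1. A Groebner basis of the Jacobian ideal J(g) in C{p,q,r} is {p^3 + 27*p^2 + 135*p*q - 162*p - 486*q, p^2*q - 6*p^2 - 27*p*q + 27*p + 81*q, p + q^2 + 3*q, r}; counting standard monomials gives mu = 5. Corank 1: A-series; mu = 5 gives A_5. f is D_4 but g is A_5, hence not right-equivalent.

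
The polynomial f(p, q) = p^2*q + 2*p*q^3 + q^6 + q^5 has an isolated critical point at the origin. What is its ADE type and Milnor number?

The Hessian of f at 0 has rank 0. Corank 2; j^3 = p^2*q has shape L^2 M (L != M), so D-series; mu = 7 gives D_7.

Type D_{7}, Milnor number mu = 7.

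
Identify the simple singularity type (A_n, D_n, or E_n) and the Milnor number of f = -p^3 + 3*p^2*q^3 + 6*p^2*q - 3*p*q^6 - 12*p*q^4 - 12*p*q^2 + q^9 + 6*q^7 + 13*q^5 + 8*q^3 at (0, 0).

Type E8, Milnor number mu = 8.

The Hessian of f at 0 is [[0, 0], [0, 0]] with rank 0, so corank 2. A Groebner basis of the Jacobian ideal J(f) in C{p,q} is {-p^2/2 + p*q^3 + 2*p*q - 2*q^2, q^4, p^3 - 12*p*q^2 + 16*q^3, p^2*q - 4*p*q^2 + 4*q^3}; counting standard monomials gives mu = 8. Corank 2; j^3 = -(p - 2*q)^3 is a perfect cube, so E-series; the 5-jet and mu = 8 give E_8.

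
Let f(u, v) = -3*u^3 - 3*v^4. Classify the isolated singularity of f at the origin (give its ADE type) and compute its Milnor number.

Type E_{6}, Milnor number mu = 6.

The Hessian of f at 0 has rank 0. Corank 2; j^3 = -3*u^3 is a perfect cube, so E-series; the 4-jet and mu = 6 give E_6.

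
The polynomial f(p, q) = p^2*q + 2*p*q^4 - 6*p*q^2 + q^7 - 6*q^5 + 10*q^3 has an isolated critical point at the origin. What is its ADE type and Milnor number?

The Hessian of f at 0 is [[0, 0], [0, 0]] with rank 0, so corank 2. A Groebner basis of the Jacobian ideal J(f) in C{p,q} is {q^3, p^2 - 6*q^2, p*q - 3*q^2}; counting standard monomials gives mu = 4. Corank 2; j^3 = q*(p^2 - 6*p*q + 10*q^2) splits into three distinct lines over C (the quadratic factor has nonzero discriminant), so D_4.

Type D_4, Milnor number mu = 4.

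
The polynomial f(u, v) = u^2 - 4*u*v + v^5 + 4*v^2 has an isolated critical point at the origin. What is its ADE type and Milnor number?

Type A_4, Milnor number mu = 4.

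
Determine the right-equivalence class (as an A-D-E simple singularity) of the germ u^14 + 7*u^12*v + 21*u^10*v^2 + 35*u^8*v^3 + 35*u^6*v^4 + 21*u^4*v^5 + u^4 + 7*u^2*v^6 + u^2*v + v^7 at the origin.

D8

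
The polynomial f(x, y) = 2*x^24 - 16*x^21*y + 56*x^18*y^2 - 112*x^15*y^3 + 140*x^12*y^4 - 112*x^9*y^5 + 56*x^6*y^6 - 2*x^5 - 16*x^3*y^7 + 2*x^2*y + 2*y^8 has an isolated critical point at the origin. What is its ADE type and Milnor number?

The Hessian of f at 0 has rank 0. Corank 2; j^3 = 2*x^2*y has shape L^2 M (L != M), so D-series; mu = 9 gives D_9.

Type D_9, Milnor number mu = 9.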